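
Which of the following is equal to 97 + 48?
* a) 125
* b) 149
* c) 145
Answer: c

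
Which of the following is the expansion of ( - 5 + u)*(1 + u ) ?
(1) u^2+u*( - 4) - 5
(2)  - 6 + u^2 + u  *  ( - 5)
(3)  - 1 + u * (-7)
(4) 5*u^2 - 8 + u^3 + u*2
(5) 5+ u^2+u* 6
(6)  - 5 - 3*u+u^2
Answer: 1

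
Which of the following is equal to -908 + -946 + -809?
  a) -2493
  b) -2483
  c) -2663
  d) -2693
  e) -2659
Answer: c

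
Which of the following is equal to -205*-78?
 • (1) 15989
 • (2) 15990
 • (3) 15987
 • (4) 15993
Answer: 2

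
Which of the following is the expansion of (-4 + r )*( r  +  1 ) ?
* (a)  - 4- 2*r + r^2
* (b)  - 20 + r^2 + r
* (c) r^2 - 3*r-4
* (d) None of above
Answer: c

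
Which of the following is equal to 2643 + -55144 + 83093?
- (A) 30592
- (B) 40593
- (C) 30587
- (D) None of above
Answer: A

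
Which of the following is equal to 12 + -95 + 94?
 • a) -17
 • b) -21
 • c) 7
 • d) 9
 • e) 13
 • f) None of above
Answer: f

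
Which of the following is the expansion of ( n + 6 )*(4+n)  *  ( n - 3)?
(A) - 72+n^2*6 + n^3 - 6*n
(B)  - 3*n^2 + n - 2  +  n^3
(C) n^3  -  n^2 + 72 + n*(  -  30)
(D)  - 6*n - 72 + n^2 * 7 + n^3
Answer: D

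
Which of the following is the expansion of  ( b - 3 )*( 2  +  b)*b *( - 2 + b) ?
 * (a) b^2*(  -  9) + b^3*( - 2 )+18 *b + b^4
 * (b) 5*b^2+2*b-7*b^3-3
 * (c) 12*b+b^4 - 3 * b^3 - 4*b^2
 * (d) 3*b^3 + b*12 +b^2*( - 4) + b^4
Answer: c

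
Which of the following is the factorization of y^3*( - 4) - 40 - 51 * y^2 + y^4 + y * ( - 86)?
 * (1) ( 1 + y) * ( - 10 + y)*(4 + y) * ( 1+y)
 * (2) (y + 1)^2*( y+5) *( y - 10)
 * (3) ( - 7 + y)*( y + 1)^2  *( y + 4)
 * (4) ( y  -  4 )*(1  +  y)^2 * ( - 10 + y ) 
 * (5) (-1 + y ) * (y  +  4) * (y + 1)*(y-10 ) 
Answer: 1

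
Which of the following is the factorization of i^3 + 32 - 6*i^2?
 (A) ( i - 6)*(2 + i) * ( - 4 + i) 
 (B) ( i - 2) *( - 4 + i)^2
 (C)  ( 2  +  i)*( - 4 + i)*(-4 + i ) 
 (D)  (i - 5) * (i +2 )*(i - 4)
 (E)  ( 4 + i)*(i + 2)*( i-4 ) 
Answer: C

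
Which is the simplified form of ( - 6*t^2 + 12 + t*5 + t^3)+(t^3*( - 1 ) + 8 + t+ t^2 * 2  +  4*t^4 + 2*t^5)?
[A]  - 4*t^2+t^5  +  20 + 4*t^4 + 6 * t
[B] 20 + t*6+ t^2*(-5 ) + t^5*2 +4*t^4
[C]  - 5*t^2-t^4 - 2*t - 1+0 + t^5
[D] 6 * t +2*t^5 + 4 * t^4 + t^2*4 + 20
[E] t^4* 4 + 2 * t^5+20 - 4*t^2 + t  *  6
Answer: E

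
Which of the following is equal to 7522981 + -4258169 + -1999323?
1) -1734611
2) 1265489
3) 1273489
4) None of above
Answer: 2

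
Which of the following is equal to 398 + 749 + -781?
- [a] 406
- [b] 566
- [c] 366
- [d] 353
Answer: c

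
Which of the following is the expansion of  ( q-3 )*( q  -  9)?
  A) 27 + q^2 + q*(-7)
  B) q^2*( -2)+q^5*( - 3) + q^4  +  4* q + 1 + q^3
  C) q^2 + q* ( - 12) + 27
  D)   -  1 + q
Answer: C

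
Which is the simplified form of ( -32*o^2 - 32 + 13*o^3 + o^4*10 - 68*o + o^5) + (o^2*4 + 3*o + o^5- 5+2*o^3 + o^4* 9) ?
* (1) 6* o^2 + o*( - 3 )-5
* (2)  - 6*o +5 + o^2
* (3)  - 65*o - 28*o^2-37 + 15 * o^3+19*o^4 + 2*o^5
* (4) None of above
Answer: 3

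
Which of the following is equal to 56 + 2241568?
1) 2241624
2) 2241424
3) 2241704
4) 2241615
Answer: 1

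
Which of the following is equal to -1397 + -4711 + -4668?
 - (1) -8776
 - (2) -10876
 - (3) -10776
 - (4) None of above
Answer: 3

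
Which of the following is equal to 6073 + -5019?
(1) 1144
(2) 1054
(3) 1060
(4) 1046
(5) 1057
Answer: 2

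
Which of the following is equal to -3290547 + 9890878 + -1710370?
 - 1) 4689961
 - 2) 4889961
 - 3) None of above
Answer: 2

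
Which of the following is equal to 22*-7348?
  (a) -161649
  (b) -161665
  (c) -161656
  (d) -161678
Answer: c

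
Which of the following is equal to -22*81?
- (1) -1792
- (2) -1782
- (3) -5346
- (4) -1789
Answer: 2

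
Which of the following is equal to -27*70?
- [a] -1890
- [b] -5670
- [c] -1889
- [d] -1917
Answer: a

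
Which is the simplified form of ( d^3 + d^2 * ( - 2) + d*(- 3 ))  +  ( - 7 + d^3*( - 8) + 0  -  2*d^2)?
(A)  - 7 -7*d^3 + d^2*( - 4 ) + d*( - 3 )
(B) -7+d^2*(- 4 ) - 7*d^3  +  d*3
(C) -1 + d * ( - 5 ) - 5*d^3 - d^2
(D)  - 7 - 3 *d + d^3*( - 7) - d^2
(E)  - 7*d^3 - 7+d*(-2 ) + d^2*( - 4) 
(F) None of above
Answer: A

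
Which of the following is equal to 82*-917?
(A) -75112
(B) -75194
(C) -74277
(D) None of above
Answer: B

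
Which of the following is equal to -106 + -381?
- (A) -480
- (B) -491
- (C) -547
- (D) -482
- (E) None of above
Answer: E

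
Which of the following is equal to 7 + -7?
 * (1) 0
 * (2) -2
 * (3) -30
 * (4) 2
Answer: 1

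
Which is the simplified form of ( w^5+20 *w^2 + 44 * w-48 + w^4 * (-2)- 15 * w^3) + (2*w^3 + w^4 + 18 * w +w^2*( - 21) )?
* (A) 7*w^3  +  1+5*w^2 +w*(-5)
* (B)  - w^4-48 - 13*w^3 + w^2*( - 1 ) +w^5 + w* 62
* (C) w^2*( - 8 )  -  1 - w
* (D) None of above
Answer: B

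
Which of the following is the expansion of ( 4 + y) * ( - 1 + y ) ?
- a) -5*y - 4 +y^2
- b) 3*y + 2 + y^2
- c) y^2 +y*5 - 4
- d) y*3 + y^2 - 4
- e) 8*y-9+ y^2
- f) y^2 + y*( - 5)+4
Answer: d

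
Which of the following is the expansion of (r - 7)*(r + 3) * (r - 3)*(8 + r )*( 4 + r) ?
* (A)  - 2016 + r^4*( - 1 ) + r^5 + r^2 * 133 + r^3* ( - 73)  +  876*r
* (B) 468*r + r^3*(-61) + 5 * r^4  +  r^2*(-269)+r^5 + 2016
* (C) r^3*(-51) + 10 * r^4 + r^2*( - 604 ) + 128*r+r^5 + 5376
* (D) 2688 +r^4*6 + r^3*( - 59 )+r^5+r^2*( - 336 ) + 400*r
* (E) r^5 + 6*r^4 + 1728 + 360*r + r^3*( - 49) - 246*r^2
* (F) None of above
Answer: B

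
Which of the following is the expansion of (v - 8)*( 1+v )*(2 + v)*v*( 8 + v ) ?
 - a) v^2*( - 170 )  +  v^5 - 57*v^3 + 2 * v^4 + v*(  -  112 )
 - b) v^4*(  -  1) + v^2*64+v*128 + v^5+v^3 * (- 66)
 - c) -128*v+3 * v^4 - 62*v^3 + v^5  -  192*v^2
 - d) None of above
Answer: c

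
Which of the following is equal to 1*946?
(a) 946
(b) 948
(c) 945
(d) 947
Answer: a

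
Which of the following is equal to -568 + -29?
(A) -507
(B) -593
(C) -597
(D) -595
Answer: C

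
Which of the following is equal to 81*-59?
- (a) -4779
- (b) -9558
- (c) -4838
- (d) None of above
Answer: a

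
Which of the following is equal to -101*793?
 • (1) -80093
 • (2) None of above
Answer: 1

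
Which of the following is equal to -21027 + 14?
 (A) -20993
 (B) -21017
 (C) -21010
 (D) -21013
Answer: D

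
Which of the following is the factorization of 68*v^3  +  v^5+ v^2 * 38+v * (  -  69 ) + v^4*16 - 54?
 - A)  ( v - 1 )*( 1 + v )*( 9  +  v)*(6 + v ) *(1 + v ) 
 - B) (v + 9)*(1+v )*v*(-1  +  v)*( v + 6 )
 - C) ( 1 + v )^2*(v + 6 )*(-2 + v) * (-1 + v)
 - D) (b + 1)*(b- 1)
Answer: A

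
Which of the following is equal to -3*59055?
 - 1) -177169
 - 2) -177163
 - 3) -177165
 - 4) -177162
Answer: 3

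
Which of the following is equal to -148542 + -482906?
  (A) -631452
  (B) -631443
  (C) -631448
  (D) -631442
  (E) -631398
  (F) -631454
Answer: C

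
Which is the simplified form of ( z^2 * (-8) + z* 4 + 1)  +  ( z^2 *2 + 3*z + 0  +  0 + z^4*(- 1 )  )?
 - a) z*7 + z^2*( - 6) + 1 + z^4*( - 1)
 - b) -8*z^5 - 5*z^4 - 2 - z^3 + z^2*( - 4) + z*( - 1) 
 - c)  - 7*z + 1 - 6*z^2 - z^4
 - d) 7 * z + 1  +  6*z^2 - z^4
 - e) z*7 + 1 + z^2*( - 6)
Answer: a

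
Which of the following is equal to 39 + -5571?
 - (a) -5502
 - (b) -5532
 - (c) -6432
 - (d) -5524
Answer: b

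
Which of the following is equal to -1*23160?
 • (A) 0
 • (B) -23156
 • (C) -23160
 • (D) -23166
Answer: C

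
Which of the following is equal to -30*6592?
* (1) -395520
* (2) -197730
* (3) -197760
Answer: 3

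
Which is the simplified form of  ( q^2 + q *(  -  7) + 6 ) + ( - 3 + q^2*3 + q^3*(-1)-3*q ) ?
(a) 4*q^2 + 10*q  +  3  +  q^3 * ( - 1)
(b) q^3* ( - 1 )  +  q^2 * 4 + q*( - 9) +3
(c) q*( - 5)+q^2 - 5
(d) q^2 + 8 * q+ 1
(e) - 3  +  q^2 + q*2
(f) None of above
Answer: f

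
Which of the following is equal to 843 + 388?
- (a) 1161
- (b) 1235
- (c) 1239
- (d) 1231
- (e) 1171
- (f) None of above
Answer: d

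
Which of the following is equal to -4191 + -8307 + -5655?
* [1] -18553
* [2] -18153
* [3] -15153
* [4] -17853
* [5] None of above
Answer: 2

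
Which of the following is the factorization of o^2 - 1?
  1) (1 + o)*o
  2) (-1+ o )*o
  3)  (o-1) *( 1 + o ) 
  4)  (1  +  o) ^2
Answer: 3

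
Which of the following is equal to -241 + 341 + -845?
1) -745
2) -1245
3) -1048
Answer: 1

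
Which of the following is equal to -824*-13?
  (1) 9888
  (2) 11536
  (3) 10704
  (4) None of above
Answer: 4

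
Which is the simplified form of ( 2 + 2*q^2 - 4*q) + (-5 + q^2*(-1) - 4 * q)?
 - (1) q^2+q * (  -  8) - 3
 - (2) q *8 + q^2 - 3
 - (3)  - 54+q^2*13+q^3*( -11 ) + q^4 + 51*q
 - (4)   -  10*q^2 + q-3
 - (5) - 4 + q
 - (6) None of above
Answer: 1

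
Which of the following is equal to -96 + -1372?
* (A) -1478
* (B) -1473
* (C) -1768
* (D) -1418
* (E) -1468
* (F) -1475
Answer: E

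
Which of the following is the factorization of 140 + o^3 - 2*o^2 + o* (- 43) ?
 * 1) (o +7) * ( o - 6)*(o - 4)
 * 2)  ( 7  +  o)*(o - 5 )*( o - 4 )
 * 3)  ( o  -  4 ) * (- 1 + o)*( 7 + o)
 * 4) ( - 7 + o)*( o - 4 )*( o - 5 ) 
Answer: 2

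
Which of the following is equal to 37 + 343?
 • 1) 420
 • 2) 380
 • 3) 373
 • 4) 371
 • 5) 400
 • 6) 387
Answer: 2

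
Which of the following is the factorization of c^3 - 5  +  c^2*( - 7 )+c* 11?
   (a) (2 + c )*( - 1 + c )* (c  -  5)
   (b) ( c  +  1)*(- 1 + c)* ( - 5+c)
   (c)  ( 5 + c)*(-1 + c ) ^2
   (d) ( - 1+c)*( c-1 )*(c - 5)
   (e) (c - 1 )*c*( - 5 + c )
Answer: d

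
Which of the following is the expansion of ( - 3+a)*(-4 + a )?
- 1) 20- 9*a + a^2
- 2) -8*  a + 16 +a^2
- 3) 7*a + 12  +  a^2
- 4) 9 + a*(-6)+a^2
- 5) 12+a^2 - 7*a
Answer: 5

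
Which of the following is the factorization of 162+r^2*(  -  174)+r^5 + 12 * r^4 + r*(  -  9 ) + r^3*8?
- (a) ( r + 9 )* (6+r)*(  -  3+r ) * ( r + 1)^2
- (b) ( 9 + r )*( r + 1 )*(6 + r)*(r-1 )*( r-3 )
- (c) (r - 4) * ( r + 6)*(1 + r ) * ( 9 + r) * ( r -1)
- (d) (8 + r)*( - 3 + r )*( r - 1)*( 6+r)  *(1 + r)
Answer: b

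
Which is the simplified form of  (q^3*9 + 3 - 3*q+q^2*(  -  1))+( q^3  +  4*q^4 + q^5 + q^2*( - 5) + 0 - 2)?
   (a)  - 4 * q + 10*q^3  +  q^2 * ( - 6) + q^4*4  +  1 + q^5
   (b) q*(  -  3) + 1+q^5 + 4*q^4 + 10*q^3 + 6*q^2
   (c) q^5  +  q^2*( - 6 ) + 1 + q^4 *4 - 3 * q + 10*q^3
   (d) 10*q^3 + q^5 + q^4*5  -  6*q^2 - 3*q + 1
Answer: c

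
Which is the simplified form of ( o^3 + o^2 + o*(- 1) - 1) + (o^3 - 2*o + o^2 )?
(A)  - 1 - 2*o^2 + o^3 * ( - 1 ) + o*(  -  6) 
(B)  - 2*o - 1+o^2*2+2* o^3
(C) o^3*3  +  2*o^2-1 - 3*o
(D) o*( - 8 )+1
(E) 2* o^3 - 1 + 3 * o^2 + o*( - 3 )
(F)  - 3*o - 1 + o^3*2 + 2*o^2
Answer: F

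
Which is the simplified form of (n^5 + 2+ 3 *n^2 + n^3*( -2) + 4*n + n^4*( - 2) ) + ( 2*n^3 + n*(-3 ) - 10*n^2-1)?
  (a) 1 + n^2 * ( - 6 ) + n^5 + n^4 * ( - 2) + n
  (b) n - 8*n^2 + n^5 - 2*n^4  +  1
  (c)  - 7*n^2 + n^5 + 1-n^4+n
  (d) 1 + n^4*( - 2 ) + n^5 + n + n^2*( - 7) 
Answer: d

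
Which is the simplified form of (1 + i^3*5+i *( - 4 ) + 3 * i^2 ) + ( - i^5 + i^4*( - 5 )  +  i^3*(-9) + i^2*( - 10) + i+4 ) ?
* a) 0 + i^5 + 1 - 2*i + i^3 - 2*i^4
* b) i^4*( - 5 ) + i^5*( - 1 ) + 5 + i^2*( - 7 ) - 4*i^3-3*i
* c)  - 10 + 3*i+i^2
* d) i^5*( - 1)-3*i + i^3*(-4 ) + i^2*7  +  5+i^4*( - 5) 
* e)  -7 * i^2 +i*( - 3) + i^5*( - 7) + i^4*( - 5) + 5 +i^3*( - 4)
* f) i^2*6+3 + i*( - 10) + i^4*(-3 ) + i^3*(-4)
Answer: b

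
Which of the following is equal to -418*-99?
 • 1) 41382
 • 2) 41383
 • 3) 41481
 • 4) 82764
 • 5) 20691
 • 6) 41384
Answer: 1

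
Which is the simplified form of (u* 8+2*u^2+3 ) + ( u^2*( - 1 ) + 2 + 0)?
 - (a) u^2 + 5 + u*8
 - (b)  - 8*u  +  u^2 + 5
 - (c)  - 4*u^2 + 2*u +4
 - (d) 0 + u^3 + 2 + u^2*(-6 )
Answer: a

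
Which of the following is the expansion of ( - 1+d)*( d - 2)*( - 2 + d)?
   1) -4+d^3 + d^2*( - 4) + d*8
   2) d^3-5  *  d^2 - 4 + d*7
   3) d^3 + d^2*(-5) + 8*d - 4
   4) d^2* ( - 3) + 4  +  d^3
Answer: 3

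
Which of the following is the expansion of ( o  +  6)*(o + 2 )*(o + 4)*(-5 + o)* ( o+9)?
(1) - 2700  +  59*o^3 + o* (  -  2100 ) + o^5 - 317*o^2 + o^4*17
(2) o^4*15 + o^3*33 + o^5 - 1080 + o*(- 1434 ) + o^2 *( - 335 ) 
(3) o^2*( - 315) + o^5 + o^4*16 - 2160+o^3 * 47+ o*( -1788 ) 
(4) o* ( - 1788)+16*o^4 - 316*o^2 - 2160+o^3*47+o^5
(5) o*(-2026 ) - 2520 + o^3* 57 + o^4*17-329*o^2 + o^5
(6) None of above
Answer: 4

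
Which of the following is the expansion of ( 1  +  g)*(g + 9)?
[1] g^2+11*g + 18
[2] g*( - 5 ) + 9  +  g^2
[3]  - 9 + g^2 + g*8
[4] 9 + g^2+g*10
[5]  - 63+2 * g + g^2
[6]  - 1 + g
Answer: 4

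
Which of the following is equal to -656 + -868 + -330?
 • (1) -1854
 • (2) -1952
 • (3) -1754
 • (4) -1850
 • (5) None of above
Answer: 1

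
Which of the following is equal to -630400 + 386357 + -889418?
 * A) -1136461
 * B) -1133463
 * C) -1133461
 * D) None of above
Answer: C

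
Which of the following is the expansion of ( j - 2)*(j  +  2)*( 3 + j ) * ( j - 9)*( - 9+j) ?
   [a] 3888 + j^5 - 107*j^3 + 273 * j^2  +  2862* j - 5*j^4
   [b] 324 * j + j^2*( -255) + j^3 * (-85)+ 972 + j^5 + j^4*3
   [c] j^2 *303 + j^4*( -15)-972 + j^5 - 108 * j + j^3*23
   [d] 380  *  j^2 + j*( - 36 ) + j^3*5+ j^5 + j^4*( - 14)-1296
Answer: c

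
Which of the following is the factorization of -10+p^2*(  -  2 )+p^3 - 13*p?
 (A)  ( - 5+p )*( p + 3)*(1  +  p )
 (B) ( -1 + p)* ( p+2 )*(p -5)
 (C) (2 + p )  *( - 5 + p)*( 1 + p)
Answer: C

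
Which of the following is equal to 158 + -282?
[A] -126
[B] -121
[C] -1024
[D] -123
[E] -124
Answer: E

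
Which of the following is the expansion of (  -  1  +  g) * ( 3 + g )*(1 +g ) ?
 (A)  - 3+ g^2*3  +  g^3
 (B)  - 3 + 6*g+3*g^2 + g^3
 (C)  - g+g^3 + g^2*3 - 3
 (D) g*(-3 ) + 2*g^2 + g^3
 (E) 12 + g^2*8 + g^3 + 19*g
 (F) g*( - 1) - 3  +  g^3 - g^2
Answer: C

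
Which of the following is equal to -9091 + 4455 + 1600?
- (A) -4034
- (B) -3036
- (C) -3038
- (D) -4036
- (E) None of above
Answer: B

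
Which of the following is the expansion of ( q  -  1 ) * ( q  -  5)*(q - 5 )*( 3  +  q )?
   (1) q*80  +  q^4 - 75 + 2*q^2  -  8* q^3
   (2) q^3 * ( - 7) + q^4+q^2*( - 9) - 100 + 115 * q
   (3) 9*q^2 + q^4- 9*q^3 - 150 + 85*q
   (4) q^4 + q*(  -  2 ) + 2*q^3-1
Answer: 1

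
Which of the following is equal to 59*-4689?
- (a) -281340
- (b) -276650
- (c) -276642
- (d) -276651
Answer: d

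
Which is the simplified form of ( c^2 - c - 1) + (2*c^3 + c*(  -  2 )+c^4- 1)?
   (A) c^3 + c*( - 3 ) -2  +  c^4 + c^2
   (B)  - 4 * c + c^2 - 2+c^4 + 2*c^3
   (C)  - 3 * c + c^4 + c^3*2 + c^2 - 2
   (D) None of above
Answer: C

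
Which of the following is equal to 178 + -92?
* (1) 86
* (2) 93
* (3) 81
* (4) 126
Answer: 1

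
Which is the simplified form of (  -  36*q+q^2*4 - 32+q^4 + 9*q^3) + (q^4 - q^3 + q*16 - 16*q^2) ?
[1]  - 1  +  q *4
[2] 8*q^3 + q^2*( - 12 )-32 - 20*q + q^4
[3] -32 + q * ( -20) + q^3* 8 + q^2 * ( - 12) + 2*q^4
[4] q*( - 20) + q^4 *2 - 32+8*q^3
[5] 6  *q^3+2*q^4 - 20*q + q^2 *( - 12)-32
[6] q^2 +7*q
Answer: 3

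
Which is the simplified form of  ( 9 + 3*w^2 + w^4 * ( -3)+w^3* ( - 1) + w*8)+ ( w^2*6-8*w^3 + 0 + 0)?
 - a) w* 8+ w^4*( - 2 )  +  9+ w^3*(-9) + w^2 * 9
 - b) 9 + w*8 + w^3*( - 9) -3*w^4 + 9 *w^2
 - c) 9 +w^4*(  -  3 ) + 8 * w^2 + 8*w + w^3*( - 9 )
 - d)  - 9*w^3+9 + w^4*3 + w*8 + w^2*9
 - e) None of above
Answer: b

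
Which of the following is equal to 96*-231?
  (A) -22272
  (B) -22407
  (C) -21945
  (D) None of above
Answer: D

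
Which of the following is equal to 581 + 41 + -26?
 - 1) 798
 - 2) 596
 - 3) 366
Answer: 2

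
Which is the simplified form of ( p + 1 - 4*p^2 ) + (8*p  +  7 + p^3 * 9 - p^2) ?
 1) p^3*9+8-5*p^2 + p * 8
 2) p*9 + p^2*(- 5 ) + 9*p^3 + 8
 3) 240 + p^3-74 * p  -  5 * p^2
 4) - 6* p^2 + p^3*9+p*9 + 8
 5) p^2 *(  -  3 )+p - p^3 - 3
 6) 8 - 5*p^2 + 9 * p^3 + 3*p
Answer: 2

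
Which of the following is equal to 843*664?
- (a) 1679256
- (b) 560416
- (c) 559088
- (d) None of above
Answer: d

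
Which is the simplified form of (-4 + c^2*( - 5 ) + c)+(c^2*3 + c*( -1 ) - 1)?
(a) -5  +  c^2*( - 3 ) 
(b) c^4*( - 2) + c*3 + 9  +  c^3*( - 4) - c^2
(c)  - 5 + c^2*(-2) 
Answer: c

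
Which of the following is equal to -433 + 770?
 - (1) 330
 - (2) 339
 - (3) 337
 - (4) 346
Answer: 3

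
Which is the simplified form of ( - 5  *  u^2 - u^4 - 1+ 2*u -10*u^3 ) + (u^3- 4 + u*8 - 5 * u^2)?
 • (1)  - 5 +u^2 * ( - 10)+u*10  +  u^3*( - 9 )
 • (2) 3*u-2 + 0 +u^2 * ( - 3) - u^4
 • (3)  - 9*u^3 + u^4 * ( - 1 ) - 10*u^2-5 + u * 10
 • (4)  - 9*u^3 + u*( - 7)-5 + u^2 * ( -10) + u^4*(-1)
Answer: 3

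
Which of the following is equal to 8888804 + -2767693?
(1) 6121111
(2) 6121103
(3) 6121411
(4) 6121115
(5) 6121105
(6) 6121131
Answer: 1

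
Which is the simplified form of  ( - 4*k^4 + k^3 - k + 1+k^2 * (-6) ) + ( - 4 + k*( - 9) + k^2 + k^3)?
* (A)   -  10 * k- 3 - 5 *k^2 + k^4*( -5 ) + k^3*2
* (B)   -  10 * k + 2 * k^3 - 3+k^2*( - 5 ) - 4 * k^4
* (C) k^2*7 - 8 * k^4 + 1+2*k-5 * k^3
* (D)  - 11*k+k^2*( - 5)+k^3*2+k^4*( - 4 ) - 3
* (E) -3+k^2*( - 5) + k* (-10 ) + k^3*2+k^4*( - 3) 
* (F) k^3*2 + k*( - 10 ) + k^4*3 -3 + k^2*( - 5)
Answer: B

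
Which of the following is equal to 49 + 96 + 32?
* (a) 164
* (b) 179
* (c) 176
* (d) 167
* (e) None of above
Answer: e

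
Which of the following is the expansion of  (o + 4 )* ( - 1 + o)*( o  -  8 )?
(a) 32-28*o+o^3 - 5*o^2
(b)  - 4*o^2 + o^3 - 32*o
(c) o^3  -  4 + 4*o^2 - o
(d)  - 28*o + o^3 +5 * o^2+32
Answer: a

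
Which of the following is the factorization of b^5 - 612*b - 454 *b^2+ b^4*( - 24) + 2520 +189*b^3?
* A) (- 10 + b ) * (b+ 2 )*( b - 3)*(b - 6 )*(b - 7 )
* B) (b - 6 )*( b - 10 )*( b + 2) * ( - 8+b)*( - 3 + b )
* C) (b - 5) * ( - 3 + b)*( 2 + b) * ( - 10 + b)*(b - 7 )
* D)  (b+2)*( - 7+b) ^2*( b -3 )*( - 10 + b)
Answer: A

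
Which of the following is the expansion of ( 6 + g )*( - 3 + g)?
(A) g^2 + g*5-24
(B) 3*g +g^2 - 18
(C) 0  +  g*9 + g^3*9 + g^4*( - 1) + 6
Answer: B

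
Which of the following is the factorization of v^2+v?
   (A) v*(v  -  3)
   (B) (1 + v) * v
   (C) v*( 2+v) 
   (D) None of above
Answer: B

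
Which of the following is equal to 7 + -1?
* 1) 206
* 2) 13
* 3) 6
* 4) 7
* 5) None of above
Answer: 3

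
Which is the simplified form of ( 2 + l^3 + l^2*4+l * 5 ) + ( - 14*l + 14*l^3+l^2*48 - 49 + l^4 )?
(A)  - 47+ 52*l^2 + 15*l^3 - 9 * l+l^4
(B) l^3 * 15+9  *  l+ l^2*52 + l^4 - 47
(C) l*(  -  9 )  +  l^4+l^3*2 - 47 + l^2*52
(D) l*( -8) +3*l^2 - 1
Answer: A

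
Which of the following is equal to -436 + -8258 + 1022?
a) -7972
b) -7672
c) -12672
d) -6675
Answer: b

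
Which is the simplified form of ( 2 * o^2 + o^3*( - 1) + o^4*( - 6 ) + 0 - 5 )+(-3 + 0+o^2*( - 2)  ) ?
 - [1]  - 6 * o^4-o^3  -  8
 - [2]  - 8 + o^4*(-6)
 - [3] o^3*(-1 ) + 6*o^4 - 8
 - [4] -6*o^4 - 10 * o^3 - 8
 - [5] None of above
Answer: 1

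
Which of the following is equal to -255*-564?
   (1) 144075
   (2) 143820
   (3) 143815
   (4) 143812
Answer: 2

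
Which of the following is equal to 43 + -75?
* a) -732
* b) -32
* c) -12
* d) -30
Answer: b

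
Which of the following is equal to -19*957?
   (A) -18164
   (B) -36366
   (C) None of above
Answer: C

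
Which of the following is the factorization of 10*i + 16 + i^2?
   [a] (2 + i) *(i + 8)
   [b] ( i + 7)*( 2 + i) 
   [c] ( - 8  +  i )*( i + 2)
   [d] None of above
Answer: a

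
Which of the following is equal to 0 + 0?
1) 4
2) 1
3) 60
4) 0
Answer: 4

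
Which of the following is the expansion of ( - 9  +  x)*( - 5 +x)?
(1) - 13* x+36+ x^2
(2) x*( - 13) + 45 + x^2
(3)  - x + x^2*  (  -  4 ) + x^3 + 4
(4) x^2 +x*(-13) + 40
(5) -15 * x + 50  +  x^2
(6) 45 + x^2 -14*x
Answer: 6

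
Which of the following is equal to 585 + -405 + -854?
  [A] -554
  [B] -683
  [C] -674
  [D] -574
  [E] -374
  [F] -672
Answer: C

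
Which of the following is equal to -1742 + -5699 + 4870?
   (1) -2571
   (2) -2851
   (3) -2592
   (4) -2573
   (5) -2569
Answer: 1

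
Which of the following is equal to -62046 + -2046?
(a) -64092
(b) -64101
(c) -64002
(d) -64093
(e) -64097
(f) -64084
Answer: a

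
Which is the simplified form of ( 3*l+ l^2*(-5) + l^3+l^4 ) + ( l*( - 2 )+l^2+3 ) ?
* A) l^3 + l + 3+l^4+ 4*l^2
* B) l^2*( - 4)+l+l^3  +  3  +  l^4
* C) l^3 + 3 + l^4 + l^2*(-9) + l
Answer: B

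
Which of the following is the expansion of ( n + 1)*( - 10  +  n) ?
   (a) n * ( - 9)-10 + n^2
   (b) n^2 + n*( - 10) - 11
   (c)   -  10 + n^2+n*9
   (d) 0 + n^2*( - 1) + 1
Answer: a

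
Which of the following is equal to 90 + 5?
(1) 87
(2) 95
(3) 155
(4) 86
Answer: 2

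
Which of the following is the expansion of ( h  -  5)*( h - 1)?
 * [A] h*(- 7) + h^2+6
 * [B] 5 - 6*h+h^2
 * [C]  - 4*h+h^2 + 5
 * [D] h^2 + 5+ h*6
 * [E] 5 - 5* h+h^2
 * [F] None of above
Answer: B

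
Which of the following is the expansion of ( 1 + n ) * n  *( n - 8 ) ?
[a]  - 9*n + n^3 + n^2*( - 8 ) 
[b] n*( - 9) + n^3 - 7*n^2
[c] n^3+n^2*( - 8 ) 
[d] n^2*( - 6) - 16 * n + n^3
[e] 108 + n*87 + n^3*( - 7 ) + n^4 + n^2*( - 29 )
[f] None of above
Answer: f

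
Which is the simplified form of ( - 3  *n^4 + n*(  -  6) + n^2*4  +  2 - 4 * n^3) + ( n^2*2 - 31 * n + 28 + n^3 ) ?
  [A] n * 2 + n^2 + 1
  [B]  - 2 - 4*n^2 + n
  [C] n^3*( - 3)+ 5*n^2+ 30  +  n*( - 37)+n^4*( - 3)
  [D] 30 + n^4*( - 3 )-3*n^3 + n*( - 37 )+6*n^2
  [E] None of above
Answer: D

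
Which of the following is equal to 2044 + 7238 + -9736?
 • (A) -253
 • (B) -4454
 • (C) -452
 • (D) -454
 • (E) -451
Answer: D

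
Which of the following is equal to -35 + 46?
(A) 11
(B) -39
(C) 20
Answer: A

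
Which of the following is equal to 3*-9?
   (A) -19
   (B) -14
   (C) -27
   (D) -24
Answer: C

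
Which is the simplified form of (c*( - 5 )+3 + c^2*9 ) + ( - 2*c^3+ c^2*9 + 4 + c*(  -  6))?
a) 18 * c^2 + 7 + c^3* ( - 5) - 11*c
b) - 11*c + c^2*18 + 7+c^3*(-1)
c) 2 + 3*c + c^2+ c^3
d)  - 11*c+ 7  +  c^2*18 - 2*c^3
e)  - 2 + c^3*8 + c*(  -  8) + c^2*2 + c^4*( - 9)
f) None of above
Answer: d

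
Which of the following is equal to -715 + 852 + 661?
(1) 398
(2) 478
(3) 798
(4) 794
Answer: 3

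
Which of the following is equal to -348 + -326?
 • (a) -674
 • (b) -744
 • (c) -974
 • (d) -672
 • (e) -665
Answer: a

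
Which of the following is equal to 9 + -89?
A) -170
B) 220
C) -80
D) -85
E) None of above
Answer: C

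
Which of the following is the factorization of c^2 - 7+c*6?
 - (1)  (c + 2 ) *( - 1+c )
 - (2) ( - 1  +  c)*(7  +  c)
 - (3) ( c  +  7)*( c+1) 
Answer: 2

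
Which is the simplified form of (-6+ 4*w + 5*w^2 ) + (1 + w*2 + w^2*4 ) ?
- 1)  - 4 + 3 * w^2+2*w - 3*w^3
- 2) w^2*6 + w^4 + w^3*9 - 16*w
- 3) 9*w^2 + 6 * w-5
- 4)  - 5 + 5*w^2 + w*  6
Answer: 3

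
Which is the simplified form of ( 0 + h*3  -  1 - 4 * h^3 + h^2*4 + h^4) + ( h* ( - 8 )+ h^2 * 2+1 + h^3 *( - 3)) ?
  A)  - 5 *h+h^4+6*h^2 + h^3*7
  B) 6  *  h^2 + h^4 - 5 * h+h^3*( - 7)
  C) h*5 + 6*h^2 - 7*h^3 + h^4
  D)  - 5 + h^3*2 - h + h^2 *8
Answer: B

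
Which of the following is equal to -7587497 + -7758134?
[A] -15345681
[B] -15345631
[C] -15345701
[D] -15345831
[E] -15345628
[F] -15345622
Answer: B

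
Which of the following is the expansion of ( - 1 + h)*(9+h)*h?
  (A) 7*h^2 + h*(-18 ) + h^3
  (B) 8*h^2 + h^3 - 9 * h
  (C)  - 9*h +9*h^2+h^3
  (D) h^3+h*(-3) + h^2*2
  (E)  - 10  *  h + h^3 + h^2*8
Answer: B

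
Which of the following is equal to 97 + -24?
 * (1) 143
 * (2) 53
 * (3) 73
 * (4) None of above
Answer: 3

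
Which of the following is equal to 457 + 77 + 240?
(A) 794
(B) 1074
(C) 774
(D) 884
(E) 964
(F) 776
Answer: C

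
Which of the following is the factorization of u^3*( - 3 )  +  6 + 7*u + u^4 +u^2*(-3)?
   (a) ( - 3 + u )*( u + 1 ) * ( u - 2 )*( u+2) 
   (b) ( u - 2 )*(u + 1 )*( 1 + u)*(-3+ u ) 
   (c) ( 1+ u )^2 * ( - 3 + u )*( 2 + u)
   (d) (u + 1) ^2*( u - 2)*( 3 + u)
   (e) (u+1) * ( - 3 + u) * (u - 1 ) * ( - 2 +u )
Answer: b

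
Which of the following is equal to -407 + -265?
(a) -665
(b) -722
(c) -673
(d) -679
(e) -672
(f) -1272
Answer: e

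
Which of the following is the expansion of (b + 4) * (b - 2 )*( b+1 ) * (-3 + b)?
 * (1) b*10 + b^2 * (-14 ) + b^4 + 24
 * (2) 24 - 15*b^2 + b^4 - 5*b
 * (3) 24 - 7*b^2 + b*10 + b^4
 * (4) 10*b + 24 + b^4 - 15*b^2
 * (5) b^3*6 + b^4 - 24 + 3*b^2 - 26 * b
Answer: 4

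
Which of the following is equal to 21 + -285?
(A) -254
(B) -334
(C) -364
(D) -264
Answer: D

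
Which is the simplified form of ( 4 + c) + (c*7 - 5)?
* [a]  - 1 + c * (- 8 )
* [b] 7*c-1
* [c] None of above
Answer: c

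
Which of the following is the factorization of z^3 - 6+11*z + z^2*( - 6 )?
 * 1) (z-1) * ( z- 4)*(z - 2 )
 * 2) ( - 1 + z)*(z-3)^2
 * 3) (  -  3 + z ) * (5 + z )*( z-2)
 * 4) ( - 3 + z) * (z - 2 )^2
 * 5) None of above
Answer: 5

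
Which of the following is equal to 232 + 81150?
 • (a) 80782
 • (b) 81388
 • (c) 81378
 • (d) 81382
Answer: d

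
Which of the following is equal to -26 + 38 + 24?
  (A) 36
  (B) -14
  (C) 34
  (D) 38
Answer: A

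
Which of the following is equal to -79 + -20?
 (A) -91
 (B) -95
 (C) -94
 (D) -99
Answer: D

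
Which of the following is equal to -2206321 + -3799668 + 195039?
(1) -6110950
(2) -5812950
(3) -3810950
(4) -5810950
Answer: 4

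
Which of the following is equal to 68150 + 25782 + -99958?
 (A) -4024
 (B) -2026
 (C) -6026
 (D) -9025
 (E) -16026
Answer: C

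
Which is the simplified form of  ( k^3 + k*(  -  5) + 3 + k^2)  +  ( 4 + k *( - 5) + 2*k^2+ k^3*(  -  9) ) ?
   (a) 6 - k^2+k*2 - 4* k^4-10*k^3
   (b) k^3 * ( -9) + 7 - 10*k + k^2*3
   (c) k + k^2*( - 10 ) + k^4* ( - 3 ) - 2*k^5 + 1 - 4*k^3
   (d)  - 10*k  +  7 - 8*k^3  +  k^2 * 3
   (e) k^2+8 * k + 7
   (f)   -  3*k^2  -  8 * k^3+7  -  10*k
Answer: d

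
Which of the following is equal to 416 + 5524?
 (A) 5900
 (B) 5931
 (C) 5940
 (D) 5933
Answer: C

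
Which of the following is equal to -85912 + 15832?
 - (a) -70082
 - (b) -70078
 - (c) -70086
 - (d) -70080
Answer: d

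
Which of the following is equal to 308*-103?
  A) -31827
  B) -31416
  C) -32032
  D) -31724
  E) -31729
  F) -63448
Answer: D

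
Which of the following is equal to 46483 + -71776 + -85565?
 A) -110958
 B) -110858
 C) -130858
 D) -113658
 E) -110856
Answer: B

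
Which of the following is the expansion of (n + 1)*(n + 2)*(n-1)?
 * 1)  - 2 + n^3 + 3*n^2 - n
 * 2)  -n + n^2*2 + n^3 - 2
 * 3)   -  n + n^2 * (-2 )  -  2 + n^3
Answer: 2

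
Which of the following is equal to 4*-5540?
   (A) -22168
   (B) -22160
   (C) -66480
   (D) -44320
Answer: B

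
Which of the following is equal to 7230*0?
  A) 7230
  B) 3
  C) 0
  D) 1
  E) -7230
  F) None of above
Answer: C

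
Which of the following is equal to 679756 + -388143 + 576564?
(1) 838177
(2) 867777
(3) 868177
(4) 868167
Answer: 3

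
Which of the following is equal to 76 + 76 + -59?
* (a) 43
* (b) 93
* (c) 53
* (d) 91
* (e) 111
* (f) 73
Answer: b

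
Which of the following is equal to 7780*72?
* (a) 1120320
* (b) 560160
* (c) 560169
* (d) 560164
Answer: b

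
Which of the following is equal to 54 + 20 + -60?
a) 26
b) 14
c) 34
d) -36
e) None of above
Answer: b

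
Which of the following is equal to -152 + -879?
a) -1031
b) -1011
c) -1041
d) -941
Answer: a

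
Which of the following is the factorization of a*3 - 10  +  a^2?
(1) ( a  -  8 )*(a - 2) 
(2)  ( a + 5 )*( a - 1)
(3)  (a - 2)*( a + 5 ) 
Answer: 3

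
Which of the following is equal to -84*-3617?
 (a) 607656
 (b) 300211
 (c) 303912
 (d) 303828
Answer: d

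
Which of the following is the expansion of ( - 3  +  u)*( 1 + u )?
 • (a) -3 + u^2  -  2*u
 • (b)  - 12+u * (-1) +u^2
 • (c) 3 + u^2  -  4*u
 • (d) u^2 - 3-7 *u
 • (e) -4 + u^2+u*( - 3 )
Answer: a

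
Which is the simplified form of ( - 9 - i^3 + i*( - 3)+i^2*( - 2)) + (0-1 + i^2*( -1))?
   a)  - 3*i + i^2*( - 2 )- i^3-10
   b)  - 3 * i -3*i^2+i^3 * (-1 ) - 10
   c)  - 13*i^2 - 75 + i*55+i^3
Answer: b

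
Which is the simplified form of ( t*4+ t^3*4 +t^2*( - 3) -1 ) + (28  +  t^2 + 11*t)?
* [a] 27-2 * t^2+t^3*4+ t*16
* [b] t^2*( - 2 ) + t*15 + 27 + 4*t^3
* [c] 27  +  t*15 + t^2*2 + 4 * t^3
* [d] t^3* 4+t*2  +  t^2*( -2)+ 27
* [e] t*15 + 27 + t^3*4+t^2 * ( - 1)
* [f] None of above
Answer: b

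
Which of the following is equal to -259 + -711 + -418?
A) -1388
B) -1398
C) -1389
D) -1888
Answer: A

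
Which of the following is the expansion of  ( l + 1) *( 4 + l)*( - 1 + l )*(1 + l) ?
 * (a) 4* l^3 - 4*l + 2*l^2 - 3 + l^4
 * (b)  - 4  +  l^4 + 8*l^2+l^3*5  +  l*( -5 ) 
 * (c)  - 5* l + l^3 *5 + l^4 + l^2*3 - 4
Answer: c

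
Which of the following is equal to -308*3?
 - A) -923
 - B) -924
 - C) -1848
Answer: B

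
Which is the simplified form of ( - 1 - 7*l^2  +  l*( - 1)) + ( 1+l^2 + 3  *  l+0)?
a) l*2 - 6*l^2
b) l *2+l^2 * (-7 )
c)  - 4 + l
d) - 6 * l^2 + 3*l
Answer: a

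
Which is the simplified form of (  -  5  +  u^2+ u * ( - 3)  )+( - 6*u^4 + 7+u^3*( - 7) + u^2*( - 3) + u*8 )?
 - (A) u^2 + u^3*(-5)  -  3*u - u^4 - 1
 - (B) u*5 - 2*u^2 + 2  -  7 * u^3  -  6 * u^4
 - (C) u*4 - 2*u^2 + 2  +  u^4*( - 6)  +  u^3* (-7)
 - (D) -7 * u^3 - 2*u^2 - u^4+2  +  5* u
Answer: B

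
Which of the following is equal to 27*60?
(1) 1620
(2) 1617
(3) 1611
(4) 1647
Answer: 1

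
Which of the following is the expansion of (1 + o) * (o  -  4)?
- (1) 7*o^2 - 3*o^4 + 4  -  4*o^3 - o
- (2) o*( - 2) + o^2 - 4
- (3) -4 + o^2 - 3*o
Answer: 3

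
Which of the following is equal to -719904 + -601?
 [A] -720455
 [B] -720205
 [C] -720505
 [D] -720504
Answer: C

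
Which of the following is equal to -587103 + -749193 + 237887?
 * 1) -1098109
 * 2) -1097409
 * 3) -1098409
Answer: 3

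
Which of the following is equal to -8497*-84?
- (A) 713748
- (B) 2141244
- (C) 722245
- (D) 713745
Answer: A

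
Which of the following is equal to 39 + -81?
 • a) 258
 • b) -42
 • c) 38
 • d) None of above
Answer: b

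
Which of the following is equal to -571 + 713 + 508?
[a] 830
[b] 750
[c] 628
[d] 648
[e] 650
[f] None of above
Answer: e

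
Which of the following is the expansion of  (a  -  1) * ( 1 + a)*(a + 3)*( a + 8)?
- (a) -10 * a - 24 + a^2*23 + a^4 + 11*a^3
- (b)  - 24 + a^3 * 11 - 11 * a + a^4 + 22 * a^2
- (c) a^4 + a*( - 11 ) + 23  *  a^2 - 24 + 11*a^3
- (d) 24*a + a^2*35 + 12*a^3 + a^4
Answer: c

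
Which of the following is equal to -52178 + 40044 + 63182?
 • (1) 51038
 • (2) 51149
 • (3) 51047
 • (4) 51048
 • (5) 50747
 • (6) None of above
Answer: 4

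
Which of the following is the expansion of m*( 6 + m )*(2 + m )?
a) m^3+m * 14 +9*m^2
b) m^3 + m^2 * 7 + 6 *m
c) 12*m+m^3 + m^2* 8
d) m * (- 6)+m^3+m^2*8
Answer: c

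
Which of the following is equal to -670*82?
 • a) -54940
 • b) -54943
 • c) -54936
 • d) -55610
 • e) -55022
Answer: a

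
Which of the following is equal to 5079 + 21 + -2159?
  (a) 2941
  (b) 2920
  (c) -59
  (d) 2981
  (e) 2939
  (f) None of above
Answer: a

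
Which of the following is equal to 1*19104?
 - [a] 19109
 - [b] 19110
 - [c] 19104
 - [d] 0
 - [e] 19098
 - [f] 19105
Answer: c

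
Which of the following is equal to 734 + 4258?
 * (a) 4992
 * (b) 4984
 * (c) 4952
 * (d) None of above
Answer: a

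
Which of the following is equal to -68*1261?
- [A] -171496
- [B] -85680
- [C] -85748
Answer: C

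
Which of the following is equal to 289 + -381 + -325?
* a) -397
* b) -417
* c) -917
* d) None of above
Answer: b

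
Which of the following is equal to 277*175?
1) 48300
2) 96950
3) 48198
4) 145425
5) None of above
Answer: 5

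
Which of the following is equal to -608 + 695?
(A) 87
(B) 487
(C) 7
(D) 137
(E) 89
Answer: A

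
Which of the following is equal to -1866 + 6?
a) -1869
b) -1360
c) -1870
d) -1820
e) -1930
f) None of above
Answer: f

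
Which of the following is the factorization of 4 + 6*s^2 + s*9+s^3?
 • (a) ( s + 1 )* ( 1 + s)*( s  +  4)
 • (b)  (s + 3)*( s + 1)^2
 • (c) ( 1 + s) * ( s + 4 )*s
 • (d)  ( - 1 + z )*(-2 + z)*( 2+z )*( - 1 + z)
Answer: a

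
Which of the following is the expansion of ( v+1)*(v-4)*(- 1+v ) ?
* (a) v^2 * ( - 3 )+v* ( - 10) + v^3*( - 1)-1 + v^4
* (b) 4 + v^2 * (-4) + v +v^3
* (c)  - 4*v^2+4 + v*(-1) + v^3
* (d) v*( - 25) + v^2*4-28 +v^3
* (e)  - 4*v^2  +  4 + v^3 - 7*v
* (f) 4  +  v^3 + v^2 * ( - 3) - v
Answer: c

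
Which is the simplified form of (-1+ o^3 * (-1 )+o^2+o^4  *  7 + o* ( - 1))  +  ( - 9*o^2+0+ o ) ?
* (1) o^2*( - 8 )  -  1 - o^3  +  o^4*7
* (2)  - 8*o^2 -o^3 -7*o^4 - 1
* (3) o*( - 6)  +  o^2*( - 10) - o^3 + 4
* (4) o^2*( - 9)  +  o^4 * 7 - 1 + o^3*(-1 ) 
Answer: 1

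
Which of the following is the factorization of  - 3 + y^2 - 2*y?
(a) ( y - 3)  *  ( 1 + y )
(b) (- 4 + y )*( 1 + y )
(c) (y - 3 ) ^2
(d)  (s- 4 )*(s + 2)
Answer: a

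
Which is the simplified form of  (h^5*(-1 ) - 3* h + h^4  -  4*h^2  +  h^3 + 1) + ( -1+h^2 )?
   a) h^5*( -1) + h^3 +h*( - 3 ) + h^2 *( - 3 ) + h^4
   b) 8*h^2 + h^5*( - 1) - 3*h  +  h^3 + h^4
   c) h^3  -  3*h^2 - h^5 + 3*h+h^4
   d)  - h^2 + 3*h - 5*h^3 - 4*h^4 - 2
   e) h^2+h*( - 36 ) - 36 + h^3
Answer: a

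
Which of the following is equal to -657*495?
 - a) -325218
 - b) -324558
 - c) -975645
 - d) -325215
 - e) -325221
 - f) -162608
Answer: d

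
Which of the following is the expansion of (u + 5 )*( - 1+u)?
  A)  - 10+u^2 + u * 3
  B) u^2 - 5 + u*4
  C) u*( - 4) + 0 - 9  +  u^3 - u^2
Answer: B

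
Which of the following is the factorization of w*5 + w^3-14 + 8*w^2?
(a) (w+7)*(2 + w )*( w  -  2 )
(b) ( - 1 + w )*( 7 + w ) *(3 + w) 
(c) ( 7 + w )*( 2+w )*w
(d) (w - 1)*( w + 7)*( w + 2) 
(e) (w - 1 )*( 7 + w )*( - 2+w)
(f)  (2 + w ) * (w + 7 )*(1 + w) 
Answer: d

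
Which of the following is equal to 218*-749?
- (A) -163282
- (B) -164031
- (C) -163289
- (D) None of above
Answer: A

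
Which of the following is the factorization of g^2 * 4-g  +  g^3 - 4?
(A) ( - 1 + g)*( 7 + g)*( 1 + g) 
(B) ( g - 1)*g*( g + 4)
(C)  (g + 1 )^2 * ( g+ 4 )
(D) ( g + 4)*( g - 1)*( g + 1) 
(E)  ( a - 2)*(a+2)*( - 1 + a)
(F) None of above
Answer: D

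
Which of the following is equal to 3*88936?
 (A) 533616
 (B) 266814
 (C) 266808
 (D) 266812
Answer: C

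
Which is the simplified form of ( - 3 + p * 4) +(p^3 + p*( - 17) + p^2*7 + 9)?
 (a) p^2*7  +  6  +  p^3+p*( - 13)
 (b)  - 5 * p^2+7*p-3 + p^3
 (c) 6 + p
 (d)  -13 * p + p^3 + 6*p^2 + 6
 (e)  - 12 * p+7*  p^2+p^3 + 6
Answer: a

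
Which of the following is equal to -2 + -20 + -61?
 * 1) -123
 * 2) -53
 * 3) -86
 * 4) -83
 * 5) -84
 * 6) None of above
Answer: 4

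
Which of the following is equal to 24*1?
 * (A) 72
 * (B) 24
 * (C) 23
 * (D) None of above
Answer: B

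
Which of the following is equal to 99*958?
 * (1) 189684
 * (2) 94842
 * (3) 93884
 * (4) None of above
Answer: 2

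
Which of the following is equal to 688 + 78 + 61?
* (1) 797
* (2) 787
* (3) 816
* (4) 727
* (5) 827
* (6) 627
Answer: 5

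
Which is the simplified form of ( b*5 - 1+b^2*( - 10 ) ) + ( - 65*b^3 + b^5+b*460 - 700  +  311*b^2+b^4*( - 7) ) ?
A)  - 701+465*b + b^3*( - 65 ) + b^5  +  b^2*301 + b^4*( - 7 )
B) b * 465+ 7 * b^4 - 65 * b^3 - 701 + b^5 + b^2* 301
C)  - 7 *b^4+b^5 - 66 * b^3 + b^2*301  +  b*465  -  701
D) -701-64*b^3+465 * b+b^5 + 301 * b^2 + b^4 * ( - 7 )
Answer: A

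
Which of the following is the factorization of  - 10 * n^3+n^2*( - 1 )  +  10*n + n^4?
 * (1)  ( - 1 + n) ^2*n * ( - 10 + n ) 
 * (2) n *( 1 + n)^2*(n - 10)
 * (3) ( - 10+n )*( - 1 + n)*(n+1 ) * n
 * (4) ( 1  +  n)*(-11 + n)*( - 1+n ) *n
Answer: 3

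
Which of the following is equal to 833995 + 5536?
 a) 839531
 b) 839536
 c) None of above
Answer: a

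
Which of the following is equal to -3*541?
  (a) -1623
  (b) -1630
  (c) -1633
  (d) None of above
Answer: a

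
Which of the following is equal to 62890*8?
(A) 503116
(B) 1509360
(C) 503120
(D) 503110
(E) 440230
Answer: C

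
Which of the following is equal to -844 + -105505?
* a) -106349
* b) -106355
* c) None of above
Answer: a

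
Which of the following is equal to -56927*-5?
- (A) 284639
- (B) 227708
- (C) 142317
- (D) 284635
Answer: D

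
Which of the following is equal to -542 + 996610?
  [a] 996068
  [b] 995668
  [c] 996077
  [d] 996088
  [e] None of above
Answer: a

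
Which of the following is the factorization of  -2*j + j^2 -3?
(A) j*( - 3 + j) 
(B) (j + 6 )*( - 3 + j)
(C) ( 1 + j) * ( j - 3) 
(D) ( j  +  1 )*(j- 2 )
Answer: C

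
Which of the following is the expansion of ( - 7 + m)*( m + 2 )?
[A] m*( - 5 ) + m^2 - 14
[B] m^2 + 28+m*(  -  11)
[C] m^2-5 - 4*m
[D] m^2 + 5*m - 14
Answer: A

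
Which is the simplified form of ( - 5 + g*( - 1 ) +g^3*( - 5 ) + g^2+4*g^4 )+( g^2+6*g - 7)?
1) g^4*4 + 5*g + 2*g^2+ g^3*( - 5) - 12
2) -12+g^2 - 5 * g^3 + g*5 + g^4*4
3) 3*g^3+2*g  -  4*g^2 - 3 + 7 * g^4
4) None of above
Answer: 1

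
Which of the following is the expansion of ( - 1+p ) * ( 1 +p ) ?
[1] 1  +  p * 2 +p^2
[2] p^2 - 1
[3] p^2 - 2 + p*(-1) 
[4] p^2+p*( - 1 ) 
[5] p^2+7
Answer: 2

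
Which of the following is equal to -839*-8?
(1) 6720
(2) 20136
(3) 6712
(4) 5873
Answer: 3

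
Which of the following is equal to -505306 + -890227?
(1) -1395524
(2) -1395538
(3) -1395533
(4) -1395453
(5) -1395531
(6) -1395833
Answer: 3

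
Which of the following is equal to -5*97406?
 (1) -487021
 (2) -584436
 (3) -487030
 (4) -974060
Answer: 3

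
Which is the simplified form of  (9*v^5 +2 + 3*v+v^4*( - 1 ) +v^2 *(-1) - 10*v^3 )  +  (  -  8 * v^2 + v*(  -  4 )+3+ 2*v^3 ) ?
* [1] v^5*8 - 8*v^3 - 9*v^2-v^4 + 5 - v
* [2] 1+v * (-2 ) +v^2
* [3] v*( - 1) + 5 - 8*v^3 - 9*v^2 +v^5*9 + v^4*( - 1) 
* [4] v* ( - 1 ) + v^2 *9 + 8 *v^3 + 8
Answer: 3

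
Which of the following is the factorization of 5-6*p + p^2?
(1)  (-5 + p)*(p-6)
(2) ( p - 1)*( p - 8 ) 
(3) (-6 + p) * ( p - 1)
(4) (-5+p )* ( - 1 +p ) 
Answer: 4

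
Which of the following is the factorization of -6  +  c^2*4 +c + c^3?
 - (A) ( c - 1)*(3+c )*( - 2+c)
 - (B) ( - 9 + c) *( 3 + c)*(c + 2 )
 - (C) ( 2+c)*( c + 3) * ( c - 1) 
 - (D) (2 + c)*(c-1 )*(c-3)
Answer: C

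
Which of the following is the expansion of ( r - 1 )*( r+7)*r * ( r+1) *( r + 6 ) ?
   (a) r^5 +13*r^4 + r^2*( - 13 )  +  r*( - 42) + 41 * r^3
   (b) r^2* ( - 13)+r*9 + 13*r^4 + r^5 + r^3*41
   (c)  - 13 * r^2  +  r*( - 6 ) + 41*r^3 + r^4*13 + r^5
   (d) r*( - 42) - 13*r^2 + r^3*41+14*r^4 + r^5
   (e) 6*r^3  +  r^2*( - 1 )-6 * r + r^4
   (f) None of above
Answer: a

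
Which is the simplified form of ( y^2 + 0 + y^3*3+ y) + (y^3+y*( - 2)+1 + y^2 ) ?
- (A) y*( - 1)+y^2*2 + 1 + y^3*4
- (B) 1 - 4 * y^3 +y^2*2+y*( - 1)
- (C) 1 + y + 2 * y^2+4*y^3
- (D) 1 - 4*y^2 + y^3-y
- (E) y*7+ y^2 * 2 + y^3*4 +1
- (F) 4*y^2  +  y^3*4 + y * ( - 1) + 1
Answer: A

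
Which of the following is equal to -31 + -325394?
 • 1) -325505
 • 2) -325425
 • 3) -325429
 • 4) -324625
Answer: 2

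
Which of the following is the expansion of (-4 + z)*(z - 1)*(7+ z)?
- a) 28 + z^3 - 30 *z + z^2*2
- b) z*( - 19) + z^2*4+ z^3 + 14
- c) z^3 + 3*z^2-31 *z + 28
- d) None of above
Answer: d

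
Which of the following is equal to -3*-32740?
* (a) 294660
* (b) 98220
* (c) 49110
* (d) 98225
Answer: b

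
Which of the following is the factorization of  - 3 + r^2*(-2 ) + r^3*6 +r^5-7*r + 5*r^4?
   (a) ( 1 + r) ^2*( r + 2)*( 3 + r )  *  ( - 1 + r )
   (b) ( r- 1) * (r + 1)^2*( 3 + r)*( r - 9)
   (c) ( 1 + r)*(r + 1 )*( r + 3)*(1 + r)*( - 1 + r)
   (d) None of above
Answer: c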